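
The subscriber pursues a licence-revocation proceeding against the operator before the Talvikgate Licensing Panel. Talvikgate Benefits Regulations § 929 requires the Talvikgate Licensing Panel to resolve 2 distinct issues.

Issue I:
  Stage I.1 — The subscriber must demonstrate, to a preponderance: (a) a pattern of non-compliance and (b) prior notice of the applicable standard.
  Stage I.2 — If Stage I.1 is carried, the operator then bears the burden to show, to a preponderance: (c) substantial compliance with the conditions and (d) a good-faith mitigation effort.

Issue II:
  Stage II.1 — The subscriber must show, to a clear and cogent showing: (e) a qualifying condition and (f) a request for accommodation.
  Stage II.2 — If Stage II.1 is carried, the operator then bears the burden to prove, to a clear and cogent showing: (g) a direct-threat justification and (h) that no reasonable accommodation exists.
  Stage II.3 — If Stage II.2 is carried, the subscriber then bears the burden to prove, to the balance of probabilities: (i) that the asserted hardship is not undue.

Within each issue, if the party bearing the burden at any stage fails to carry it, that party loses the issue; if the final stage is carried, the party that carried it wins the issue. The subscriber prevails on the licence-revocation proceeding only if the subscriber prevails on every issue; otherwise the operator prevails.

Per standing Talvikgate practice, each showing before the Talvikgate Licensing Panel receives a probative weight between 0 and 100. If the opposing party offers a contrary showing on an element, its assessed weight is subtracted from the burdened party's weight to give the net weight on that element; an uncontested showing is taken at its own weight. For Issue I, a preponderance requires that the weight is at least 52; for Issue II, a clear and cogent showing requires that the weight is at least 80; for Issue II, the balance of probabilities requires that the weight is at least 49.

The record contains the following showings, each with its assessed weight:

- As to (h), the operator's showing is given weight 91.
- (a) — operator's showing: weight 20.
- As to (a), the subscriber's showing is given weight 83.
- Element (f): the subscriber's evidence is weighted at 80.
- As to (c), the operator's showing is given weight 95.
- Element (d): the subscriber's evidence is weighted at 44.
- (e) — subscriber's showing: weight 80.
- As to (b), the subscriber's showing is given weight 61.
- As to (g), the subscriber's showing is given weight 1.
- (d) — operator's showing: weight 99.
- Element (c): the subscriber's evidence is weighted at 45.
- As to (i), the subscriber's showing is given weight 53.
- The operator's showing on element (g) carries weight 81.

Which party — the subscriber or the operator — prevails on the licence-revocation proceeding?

— Issue I —
Stage I.1 — burden on subscriber; standard: a preponderance (weight is at least 52).
    (a): 83 − 20 = 63 ≥ 52 [met]
    (b): 61 ≥ 52 [met]
  The subscriber carries Stage I.1; the operator now bears the burden.
Stage I.2 — burden on operator; standard: a preponderance (weight is at least 52).
    (c): 95 − 45 = 50 < 52 [not met]
    (d): 99 − 44 = 55 ≥ 52 [met]
  The operator does not carry Stage I.2.
The subscriber prevails on this issue.
— Issue II —
At Stage II.1 the subscriber must meet a clear and cogent showing (weight is at least 80): on (e) the weight is 80, ≥ 80, so (e) meets the standard; on (f) the weight is 80, ≥ 80, so (f) meets the standard.
  The subscriber carries Stage II.1; the operator now bears the burden.
At Stage II.2 the operator must meet a clear and cogent showing (weight is at least 80): on (g) the weight is 81 less the opposing 1 gives net 80, ≥ 80, so (g) meets the standard; on (h) the weight is 91, which does reach 80, so (h) meets the standard.
  Stage II.2 is satisfied; the onus moves to the subscriber.
At Stage II.3 the subscriber must meet the balance of probabilities (weight is at least 49): on (i) the weight is 53, which does reach 49, so (i) meets the standard.
  The subscriber carries the last stage.
With every stage satisfied, the subscriber prevails on this issue.
Per-issue: Issue I → subscriber; Issue II → subscriber. The subscriber must prevail on every issue; overall, the subscriber prevails.

subscriber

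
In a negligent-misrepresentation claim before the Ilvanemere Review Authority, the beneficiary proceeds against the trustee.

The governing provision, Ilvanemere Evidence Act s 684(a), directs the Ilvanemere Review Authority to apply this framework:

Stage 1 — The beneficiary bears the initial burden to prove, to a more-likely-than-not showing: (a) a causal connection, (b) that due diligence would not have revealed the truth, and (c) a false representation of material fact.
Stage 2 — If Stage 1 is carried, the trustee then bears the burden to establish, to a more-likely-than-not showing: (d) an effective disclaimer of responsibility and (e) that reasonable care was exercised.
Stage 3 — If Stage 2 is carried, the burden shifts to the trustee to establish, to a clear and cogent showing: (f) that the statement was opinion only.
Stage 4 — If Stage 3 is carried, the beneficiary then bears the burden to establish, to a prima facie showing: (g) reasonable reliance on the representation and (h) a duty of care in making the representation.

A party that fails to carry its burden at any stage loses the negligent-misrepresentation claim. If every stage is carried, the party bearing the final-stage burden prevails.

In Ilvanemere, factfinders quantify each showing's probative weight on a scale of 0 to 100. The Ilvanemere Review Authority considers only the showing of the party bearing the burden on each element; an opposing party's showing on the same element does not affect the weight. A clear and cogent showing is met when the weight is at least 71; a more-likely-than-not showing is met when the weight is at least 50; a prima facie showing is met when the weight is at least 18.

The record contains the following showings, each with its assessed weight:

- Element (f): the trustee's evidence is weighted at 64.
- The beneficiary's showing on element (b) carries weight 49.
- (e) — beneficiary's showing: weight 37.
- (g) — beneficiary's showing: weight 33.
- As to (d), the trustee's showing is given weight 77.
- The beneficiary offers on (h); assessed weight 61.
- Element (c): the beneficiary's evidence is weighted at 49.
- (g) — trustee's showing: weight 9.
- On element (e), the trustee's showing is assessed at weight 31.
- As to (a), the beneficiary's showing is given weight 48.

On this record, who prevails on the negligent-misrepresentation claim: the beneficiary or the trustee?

At Stage 1 the beneficiary must meet a more-likely-than-not showing (weight is at least 50): on (a) the weight is 48, which does not reach 50, so (a) does not meet the standard; on (b) the weight is 49, < 50, so (b) does not meet the standard; on (c) the weight is 49, < 50, so (c) does not meet the standard.
  Stage 1 not carried; the beneficiary fails its burden.
The analysis ends at Stage 1; the trustee prevails.

trustee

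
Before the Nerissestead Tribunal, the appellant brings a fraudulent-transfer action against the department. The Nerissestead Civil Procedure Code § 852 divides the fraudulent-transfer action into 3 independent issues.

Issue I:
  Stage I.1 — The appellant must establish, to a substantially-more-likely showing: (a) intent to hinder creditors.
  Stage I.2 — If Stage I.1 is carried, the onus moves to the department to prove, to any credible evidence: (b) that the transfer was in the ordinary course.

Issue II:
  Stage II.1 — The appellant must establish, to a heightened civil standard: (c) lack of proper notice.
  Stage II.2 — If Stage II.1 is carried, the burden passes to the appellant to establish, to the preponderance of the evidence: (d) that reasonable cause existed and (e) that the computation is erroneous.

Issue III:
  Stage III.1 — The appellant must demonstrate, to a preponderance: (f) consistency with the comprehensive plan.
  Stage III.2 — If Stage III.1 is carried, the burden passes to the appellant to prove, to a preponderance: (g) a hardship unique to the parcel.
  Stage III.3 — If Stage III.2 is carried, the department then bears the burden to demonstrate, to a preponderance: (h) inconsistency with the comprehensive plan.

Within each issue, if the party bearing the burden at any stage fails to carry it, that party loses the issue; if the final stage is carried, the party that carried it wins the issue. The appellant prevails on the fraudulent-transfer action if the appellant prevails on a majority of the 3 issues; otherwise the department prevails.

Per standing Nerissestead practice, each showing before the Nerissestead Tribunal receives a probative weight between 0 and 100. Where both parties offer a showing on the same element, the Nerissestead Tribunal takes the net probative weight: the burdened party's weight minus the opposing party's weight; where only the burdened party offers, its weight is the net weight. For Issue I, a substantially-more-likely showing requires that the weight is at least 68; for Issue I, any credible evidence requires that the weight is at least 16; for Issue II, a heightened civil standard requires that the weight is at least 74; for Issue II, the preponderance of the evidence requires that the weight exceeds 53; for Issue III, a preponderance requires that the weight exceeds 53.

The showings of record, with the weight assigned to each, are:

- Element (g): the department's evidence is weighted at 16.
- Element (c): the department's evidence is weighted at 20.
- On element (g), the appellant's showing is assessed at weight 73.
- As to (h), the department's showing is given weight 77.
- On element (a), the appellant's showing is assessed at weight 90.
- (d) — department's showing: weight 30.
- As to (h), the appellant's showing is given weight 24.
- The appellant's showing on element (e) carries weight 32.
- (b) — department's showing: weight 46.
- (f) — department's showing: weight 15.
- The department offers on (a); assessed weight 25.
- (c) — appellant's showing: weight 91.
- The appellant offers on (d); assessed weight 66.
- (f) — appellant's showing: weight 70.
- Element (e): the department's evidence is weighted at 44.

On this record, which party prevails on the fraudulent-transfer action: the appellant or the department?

department

— Issue I —
Stage I.1 — burden on appellant; standard: a substantially-more-likely showing (weight is at least 68).
    (a): 90 − 25 = 65 < 68 [not met]
  Not every element is met, so the appellant fails to carry Stage I.1.
So the department prevails on this issue.
— Issue II —
Stage II.1 (appellant, a heightened civil standard, weight is at least 74): (c) net 91−20=71 < 74 — fails.
  Stage II.1 not carried; the appellant fails its burden.
The department prevails on this issue.
— Issue III —
Stage III.1 — burden on appellant; standard: a preponderance (weight exceeds 53).
    (f): 70 − 15 = 55 > 53 [met]
  All elements met. The appellant retains the burden for Stage III.2.
Stage III.2 — burden on appellant; standard: a preponderance (weight exceeds 53).
    (g): 73 − 16 = 57 > 53 [met]
  All elements met. The burden passes to the department.
Stage III.3 — burden on department; standard: a preponderance (weight exceeds 53).
    (h): 77 − 24 = 53 ≤ 53 [not met]
  The department does not carry Stage III.3.
The analysis ends at Stage III.3; the appellant prevails on this issue.
Per-issue: Issue I → department; Issue II → department; Issue III → appellant. The appellant must prevail on a majority of issues; overall, the department prevails.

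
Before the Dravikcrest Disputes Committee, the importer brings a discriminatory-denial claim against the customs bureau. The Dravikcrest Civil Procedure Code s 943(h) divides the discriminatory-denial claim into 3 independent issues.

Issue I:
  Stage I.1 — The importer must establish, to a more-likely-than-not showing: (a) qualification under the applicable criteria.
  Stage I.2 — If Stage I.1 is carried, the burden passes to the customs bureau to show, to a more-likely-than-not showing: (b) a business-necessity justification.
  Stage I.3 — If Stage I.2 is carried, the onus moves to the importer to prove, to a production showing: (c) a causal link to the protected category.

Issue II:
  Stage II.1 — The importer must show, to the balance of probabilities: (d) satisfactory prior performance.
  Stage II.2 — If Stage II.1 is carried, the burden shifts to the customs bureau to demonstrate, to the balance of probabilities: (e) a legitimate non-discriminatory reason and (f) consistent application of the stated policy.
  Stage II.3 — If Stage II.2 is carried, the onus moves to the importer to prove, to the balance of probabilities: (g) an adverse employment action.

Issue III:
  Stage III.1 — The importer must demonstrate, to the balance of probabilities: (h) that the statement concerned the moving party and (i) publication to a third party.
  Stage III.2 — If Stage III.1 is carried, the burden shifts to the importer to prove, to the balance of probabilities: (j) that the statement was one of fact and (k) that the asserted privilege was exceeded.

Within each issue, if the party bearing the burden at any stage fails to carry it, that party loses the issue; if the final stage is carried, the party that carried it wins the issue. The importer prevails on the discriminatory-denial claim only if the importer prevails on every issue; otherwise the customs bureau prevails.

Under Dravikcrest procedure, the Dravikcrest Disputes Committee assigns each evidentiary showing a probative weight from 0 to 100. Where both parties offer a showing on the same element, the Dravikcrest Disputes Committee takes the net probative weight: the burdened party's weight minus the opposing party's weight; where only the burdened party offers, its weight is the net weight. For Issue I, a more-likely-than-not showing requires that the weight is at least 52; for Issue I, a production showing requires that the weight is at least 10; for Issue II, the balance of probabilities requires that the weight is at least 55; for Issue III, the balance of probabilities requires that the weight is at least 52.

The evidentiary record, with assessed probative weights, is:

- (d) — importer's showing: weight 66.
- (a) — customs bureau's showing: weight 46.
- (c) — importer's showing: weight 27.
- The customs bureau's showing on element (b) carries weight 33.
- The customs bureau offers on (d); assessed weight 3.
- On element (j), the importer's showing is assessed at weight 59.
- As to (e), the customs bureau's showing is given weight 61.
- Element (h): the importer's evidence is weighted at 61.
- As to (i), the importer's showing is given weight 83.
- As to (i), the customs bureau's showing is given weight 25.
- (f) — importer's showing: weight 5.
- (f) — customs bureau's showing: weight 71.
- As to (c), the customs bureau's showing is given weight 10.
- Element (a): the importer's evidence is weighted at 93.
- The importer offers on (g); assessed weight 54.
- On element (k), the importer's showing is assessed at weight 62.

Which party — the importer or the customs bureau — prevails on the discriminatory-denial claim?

— Issue I —
Stage I.1 (importer, a more-likely-than-not showing, weight is at least 52): (a) net 93−46=47 < 52 — fails.
  Stage I.1 not carried; the importer fails its burden.
The customs bureau prevails on this issue.
— Issue II —
Stage II.1 (importer, the balance of probabilities, weight is at least 55): (d) net 66−3=63 ≥ 55 — meets.
  Stage II.1 carried; the burden shifts to the customs bureau.
Stage II.2 (customs bureau, the balance of probabilities, weight is at least 55): (e) 61 ≥ 55 — meets; (f) net 71−5=66 ≥ 55 — meets.
  Stage II.2 carried; the burden shifts to the importer.
Stage II.3 (importer, the balance of probabilities, weight is at least 55): (g) 54 < 55 — fails.
  The importer does not carry Stage II.3.
The analysis ends at Stage II.3; the customs bureau prevails on this issue.
— Issue III —
Stage III.1 (importer, the balance of probabilities, weight is at least 52): (h) 61 ≥ 52 — meets; (i) net 83−25=58 ≥ 52 — meets.
  All elements met. The importer retains the burden for Stage III.2.
Stage III.2 (importer, the balance of probabilities, weight is at least 52): (j) 59 ≥ 52 — meets; (k) 62 ≥ 52 — meets.
  All elements met at the final stage.
All stages carried — the importer prevails on this issue.
Per-issue: Issue I → customs bureau; Issue II → customs bureau; Issue III → importer. The importer must prevail on every issue; overall, the customs bureau prevails.

customs bureau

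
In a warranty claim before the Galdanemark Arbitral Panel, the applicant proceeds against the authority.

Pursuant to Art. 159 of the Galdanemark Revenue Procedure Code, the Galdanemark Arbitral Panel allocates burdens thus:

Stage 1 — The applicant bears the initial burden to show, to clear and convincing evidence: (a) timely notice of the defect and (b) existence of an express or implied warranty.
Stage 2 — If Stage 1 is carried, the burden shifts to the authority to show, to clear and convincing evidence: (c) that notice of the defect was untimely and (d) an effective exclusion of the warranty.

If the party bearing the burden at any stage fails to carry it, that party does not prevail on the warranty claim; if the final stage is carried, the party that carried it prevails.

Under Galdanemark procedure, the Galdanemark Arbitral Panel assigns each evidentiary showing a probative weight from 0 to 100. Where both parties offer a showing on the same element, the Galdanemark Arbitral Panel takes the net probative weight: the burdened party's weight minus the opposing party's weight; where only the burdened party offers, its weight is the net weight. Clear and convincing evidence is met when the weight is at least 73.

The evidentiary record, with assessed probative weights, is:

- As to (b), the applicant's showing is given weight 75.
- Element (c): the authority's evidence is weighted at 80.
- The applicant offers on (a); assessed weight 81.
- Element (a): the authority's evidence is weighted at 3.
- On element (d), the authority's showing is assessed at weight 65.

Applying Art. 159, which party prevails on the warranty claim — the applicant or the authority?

Stage 1 (applicant, clear and convincing evidence, weight is at least 73): (a) net 81−3=78 ≥ 73 — meets; (b) 75 ≥ 73 — meets.
  The applicant carries Stage 1; the authority now bears the burden.
Stage 2 (authority, clear and convincing evidence, weight is at least 73): (c) 80 ≥ 73 — meets; (d) 65 < 73 — fails.
  The authority does not carry Stage 2.
So the applicant prevails.

applicant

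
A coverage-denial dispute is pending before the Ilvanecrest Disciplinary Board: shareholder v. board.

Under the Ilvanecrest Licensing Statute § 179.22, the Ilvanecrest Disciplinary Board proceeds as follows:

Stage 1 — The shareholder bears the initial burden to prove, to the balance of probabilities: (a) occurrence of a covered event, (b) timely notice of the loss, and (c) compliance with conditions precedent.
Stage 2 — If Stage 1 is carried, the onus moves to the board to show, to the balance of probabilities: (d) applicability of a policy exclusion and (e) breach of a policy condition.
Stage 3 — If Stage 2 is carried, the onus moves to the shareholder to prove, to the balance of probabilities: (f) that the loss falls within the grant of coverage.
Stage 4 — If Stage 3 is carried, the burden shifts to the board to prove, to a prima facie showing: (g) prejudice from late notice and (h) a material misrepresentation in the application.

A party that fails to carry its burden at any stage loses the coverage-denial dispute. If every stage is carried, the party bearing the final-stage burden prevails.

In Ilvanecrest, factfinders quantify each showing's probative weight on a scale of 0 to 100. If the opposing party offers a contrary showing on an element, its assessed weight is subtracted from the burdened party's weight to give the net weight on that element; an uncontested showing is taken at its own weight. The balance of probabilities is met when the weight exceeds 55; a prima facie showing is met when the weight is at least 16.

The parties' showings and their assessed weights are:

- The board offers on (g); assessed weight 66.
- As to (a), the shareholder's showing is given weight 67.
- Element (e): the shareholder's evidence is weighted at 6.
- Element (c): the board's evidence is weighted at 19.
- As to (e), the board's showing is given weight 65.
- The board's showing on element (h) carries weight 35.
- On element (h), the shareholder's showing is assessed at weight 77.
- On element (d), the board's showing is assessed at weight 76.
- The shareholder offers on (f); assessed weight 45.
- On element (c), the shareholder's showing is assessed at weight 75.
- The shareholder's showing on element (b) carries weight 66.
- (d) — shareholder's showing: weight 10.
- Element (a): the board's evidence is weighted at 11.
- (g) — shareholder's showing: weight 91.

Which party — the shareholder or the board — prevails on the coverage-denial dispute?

Stage 1 (shareholder, the balance of probabilities, weight exceeds 55): (a) net 67−11=56 > 55 — meets; (b) 66 > 55 — meets; (c) net 75−19=56 > 55 — meets.
  All elements met. The burden passes to the board.
Stage 2 (board, the balance of probabilities, weight exceeds 55): (d) net 76−10=66 > 55 — meets; (e) net 65−6=59 > 55 — meets.
  All elements met. The burden passes to the shareholder.
Stage 3 (shareholder, the balance of probabilities, weight exceeds 55): (f) 45 ≤ 55 — fails.
  The shareholder does not carry Stage 3.
The board prevails.

board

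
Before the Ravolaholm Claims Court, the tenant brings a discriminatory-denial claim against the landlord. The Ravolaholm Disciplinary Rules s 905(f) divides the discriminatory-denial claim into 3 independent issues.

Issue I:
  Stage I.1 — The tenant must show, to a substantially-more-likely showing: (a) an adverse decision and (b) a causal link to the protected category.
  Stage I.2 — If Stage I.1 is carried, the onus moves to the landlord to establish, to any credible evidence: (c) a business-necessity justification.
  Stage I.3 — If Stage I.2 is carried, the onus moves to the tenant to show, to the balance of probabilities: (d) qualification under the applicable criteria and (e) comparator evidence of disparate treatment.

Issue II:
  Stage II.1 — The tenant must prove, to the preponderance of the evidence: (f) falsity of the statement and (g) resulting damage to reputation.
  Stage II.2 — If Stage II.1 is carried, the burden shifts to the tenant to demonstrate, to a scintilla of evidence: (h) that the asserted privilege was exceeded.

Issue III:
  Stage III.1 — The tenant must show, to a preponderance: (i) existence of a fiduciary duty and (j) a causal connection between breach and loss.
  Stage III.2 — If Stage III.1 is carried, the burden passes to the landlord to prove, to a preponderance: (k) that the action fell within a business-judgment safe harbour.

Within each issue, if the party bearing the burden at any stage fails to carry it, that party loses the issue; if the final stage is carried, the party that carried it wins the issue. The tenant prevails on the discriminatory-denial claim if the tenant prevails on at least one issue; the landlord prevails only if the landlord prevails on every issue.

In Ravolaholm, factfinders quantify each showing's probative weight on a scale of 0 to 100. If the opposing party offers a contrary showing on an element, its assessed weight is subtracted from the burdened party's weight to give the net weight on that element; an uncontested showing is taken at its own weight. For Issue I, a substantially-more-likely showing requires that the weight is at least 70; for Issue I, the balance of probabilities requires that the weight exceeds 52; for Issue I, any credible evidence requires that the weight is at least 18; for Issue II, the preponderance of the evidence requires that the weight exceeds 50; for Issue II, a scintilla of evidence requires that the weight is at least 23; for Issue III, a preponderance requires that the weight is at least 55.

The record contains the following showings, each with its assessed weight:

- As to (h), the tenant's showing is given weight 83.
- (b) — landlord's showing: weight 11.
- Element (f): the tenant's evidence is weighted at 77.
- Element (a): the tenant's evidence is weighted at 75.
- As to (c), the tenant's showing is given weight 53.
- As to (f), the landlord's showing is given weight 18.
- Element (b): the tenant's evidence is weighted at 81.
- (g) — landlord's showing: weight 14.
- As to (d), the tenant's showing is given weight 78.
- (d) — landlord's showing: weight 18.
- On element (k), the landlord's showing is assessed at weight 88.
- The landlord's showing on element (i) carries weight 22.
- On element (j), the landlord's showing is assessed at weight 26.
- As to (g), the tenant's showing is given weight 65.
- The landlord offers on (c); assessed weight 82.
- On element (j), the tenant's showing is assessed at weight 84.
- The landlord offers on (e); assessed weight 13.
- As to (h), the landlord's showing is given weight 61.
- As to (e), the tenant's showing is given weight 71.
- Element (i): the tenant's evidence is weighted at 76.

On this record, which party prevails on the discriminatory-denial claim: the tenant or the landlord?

— Issue I —
Stage I.1 (tenant, a substantially-more-likely showing, weight is at least 70): (a) 75 ≥ 70 — meets; (b) net 81−11=70 ≥ 70 — meets.
  Stage I.1 is satisfied; the onus moves to the landlord.
Stage I.2 (landlord, any credible evidence, weight is at least 18): (c) net 82−53=29 ≥ 18 — meets.
  All elements met. The burden passes to the tenant.
Stage I.3 (tenant, the balance of probabilities, weight exceeds 52): (d) net 78−18=60 > 52 — meets; (e) net 71−13=58 > 52 — meets.
  Stage I.3 carried; the final stage is satisfied.
Every stage carried; the tenant prevails on this issue.
— Issue II —
Stage II.1 (tenant, the preponderance of the evidence, weight exceeds 50): (f) net 77−18=59 > 50 — meets; (g) net 65−14=51 > 50 — meets.
  Stage II.1 is satisfied; the tenant continues to bear the burden.
Stage II.2 (tenant, a scintilla of evidence, weight is at least 23): (h) net 83−61=22 < 23 — fails.
  The tenant does not carry Stage II.2.
So the landlord prevails on this issue.
— Issue III —
Stage III.1 — burden on tenant; standard: a preponderance (weight is at least 55).
    (i): 76 − 22 = 54 < 55 [not met]
    (j): 84 − 26 = 58 ≥ 55 [met]
  Not every element is met, so the tenant fails to carry Stage III.1.
The landlord prevails on this issue.
Per-issue: Issue I → tenant; Issue II → landlord; Issue III → landlord. The tenant must prevail on at least one issue; overall, the tenant prevails.

tenant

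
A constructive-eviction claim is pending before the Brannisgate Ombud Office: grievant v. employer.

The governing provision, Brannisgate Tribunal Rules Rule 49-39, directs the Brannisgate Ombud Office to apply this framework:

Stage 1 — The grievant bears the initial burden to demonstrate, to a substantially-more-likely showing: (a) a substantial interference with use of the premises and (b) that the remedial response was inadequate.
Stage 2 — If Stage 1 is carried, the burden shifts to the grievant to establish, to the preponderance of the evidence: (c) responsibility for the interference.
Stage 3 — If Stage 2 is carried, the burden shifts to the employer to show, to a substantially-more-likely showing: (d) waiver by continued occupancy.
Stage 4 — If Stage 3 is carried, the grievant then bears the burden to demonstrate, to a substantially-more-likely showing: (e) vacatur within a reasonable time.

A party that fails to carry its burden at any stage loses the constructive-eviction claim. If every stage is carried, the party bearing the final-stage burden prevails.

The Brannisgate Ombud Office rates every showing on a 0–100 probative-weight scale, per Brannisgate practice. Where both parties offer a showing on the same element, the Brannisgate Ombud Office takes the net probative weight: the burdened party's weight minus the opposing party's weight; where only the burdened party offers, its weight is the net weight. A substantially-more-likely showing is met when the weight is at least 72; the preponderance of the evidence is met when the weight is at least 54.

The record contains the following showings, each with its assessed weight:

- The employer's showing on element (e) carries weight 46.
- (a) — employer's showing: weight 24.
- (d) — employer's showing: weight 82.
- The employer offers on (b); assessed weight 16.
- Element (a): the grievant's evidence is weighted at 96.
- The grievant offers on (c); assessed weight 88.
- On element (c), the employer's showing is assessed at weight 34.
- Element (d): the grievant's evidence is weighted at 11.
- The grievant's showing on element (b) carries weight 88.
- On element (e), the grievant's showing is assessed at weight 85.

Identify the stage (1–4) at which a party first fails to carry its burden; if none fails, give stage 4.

At Stage 1 the grievant must meet a substantially-more-likely showing (weight is at least 72): on (a) the weight is 96 less the opposing 24 gives net 72, which does reach 72, so (a) meets the standard; on (b) the weight is 88 less the opposing 16 gives net 72, ≥ 72, so (b) meets the standard.
  All elements met. The grievant retains the burden for Stage 2.
At Stage 2 the grievant must meet the preponderance of the evidence (weight is at least 54): on (c) the weight is 88 less the opposing 34 gives net 54, ≥ 54, so (c) meets the standard.
  The grievant carries Stage 2; the employer now bears the burden.
At Stage 3 the employer must meet a substantially-more-likely showing (weight is at least 72): on (d) the weight is 82 less the opposing 11 gives net 71, < 72, so (d) does not meet the standard.
  Not every element is met, so the employer fails to carry Stage 3.
The analysis ends at Stage 3; the grievant prevails.

stage 3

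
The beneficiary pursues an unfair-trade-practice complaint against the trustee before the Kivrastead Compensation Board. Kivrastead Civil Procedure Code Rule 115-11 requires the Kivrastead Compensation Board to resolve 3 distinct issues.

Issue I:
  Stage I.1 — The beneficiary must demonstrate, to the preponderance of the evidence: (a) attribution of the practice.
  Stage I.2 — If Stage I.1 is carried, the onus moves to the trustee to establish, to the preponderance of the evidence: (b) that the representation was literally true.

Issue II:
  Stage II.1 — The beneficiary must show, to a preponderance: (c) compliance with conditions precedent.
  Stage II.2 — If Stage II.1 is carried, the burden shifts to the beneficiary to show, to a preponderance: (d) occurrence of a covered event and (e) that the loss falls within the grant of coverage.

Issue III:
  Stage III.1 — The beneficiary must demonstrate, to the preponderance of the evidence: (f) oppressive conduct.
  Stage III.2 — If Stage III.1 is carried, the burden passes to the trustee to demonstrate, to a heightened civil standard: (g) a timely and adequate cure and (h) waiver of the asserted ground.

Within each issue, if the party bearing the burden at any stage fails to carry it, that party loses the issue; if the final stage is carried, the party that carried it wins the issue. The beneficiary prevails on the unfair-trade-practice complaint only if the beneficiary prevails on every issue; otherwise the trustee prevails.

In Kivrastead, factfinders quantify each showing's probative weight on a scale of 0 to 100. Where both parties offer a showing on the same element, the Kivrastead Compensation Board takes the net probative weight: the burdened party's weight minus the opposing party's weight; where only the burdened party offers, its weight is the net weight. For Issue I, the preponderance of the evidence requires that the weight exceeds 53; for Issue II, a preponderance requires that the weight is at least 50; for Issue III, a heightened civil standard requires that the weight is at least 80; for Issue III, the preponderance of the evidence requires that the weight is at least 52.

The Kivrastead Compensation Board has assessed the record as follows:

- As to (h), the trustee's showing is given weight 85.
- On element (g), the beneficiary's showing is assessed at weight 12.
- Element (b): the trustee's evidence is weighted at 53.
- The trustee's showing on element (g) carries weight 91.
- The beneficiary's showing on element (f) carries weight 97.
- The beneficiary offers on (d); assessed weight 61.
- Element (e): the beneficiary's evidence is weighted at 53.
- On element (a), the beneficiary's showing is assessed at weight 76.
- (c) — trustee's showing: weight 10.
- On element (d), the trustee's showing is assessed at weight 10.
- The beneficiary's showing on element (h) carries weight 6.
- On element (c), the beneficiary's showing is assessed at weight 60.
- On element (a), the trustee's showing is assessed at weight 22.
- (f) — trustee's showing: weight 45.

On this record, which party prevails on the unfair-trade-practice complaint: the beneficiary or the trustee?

— Issue I —
At Stage I.1 the beneficiary must meet the preponderance of the evidence (weight exceeds 53): on (a) the weight is 76 less the opposing 22 gives net 54, > 53, so (a) meets the standard.
  The beneficiary carries Stage I.1; the trustee now bears the burden.
At Stage I.2 the trustee must meet the preponderance of the evidence (weight exceeds 53): on (b) the weight is 53, ≤ 53, so (b) does not meet the standard.
  Stage I.2 not carried; the trustee fails its burden.
So the beneficiary prevails on this issue.
— Issue II —
At Stage II.1 the beneficiary must meet a preponderance (weight is at least 50): on (c) the weight is 60 less the opposing 10 gives net 50, ≥ 50, so (c) meets the standard.
  Stage II.1 is satisfied; the beneficiary continues to bear the burden.
At Stage II.2 the beneficiary must meet a preponderance (weight is at least 50): on (d) the weight is 61 less the opposing 10 gives net 51, which does reach 50, so (d) meets the standard; on (e) the weight is 53, which does reach 50, so (e) meets the standard.
  Stage II.2 carried; the final stage is satisfied.
Every stage carried; the beneficiary prevails on this issue.
— Issue III —
Stage III.1 — burden on beneficiary; standard: the preponderance of the evidence (weight is at least 52).
    (f): 97 − 45 = 52 ≥ 52 [met]
  Stage III.1 is satisfied; the onus moves to the trustee.
Stage III.2 — burden on trustee; standard: a heightened civil standard (weight is at least 80).
    (g): 91 − 12 = 79 < 80 [not met]
    (h): 85 − 6 = 79 < 80 [not met]
  The trustee does not carry Stage III.2.
The beneficiary prevails on this issue.
Per-issue: Issue I → beneficiary; Issue II → beneficiary; Issue III → beneficiary. The beneficiary must prevail on every issue; overall, the beneficiary prevails.

beneficiary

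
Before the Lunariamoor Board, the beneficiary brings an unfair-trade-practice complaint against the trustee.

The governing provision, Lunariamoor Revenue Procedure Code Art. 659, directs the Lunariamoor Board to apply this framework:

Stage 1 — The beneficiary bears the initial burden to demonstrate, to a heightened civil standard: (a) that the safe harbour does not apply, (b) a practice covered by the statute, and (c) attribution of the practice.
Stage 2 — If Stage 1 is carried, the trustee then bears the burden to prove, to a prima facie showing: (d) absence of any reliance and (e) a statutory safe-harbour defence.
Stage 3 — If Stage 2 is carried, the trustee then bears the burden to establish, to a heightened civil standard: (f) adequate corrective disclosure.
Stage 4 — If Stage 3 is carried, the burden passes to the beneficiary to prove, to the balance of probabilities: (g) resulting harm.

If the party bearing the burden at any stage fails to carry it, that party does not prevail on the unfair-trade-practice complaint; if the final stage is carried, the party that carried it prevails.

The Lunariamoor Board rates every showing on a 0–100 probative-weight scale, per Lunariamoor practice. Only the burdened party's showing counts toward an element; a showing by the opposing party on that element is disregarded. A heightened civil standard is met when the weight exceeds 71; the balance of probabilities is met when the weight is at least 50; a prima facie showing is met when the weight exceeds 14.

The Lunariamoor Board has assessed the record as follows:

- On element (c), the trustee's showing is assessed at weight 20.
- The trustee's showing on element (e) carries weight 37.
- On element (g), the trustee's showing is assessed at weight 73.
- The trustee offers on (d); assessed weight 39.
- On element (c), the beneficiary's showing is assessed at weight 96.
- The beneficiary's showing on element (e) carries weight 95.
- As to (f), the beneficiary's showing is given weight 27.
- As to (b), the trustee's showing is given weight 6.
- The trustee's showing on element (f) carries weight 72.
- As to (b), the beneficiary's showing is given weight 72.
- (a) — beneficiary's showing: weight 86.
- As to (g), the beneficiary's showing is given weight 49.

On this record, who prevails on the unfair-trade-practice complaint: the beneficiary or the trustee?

Stage 1 — burden on beneficiary; standard: a heightened civil standard (weight exceeds 71).
    (a): 86 > 71 [met]
    (b): 72 (trustee's 6 disregarded) > 71 [met]
    (c): 96 (trustee's 20 disregarded) > 71 [met]
  The beneficiary carries Stage 1; the trustee now bears the burden.
Stage 2 — burden on trustee; standard: a prima facie showing (weight exceeds 14).
    (d): 39 > 14 [met]
    (e): 37 (beneficiary's 95 disregarded) > 14 [met]
  All elements met. The trustee retains the burden for Stage 3.
Stage 3 — burden on trustee; standard: a heightened civil standard (weight exceeds 71).
    (f): 72 (beneficiary's 27 disregarded) > 71 [met]
  The trustee carries Stage 3; the beneficiary now bears the burden.
Stage 4 — burden on beneficiary; standard: the balance of probabilities (weight is at least 50).
    (g): 49 (trustee's 73 disregarded) < 50 [not met]
  Stage 4 not carried; the beneficiary fails its burden.
So the trustee prevails.

trustee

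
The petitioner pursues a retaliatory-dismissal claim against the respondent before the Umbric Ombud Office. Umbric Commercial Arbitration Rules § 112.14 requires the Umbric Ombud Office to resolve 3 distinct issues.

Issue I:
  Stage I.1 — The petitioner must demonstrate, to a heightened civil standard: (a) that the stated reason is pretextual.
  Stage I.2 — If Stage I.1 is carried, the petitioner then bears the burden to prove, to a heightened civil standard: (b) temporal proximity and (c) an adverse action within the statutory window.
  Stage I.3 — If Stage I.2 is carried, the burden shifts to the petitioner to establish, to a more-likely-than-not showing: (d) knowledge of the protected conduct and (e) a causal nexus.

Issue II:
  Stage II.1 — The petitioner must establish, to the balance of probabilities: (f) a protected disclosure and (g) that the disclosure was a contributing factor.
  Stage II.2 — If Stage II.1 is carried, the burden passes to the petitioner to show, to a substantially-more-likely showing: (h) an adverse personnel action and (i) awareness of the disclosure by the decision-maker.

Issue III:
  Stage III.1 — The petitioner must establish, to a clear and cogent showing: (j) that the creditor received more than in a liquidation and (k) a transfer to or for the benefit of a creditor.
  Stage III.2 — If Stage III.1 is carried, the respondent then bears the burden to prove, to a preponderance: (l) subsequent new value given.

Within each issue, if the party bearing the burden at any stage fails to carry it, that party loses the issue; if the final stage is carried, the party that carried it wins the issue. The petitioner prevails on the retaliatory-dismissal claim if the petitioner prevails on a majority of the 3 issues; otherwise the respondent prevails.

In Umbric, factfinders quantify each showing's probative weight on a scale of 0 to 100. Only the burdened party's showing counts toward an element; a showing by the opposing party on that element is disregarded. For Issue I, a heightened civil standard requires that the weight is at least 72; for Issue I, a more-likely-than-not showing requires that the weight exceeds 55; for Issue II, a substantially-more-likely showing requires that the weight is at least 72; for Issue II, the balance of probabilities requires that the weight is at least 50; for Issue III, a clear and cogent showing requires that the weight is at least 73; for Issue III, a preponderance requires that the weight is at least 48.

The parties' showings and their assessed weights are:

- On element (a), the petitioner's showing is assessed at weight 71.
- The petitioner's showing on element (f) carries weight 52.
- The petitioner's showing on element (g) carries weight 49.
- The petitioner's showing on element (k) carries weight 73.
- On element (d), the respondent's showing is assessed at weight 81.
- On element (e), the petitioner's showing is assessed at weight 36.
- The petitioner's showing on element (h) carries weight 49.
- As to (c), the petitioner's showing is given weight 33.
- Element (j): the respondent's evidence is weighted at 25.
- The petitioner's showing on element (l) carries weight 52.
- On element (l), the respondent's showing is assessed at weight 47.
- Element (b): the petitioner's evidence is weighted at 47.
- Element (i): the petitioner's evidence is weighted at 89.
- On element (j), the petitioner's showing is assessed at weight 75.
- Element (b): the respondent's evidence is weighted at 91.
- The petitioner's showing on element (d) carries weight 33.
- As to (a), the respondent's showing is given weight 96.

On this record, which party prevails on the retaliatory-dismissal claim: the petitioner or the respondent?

respondent

— Issue I —
At Stage I.1 the petitioner must meet a heightened civil standard (weight is at least 72): on (a) the weight is 71 (the respondent's 96 is given no effect), < 72, so (a) does not meet the standard.
  Not every element is met, so the petitioner fails to carry Stage I.1.
So the respondent prevails on this issue.
— Issue II —
At Stage II.1 the petitioner must meet the balance of probabilities (weight is at least 50): on (f) the weight is 52, which does reach 50, so (f) meets the standard; on (g) the weight is 49, < 50, so (g) does not meet the standard.
  The petitioner does not carry Stage II.1.
The analysis ends at Stage II.1; the respondent prevails on this issue.
— Issue III —
Stage III.1 (petitioner, a clear and cogent showing, weight is at least 73): (j) 75 (respondent's 25 disregarded) ≥ 73 — meets; (k) 73 ≥ 73 — meets.
  The petitioner carries Stage III.1; the respondent now bears the burden.
Stage III.2 (respondent, a preponderance, weight is at least 48): (l) 47 (petitioner's 52 disregarded) < 48 — fails.
  Not every element is met, so the respondent fails to carry Stage III.2.
The analysis ends at Stage III.2; the petitioner prevails on this issue.
Per-issue: Issue I → respondent; Issue II → respondent; Issue III → petitioner. The petitioner must prevail on a majority of issues; overall, the respondent prevails.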